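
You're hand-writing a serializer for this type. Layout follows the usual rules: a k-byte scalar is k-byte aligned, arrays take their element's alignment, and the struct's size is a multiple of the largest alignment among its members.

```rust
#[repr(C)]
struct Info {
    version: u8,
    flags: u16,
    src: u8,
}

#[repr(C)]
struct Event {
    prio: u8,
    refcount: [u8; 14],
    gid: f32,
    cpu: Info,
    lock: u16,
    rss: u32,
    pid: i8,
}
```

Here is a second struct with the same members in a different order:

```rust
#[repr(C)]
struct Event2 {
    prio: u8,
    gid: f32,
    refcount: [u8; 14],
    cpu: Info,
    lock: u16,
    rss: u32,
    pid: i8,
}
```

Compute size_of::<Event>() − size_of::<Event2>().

-4

Info: 0..1  version  (1B, 1-aligned); 1..2  -- padding (1B); 2..4  flags  (2B, 2-aligned); 4..5  src  (1B, 1-aligned); 5..6  -- tail padding (1B); sizeof = 6, alignof = 2
0..1  prio  (1B, 1-aligned)
1..15  refcount  (14B, 1-aligned)
15..16  -- padding (1B)
16..20  gid  (4B, 4-aligned)
20..26  cpu  (6B, 2-aligned)
26..28  lock  (2B, 2-aligned)
28..32  rss  (4B, 4-aligned)
32..33  pid  (1B, 1-aligned)
33..36  -- tail padding (3B)
sizeof = 36, alignof = 4
— Event2 —
0..1  prio  (1B, 1-aligned)
1..4  -- padding (3B)
4..8  gid  (4B, 4-aligned)
8..22  refcount  (14B, 1-aligned)
22..28  cpu  (6B, 2-aligned)
28..30  lock  (2B, 2-aligned)
30..32  -- padding (2B)
32..36  rss  (4B, 4-aligned)
36..37  pid  (1B, 1-aligned)
37..40  -- tail padding (3B)
sizeof = 40, alignof = 4
36 − 40 = -4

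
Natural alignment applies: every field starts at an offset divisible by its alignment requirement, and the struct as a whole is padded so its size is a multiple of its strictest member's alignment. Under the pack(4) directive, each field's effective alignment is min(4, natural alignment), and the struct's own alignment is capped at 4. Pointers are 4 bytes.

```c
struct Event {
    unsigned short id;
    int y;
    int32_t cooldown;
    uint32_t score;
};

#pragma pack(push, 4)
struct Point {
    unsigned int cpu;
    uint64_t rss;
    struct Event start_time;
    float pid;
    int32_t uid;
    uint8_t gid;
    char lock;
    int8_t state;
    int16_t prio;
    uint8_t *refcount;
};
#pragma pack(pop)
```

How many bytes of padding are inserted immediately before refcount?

Event: 0..2  id  (2B, 2-aligned); 2..4  -- padding (2B); 4..8  y  (4B, 4-aligned); 8..12  cooldown  (4B, 4-aligned); 12..16  score  (4B, 4-aligned); sizeof = 16, alignof = 4
0..4  cpu  (4B, 4-aligned)
4..12  rss  (8B, 4-aligned)
12..28  start_time  (16B, 4-aligned)
28..32  pid  (4B, 4-aligned)
32..36  uid  (4B, 4-aligned)
36..37  gid  (1B, 1-aligned)
37..38  lock  (1B, 1-aligned)
38..39  state  (1B, 1-aligned)
39..40  -- padding (1B)
40..42  prio  (2B, 2-aligned)
42..44  -- padding (2B)
44..48  refcount  (4B, 4-aligned)

2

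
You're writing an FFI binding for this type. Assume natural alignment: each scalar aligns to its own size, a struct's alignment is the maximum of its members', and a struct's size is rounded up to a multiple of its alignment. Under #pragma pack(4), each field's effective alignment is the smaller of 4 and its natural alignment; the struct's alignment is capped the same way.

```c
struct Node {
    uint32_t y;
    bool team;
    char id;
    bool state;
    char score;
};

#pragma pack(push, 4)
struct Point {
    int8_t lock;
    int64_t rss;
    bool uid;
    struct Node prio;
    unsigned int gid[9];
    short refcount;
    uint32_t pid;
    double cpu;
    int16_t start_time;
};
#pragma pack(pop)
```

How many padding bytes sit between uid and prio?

Node: y at 0 (size 4, align 4) → ends 4; team at 4 (size 1, align 1) → ends 5; id at 5 (size 1, align 1) → ends 6; state at 6 (size 1, align 1) → ends 7; score at 7 (size 1, align 1) → ends 8; total 8 bytes, alignment 4
lock at 0 (size 1, align 1) → ends 1
pad 3 to align 4 for rss
rss at 4 (size 8, align 4) → ends 12
uid at 12 (size 1, align 1) → ends 13
pad 3 to align 4 for prio
prio at 16 (size 8, align 4) → ends 24

3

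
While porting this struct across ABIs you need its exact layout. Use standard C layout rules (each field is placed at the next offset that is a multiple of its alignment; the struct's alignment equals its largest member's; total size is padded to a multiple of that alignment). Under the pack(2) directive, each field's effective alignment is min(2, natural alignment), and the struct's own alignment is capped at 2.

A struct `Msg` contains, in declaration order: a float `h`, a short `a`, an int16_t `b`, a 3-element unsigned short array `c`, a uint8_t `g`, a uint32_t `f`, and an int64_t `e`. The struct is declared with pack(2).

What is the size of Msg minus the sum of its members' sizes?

@0: h [4B, align 2] → 4
@4: a [2B, align 2] → 6
@6: b [2B, align 2] → 8
@8: c [6B, align 2] → 14
@14: g [1B, align 1] → 15
+1 pad (align 2)
@16: f [4B, align 2] → 20
@20: e [8B, align 2] → 28
size 28, align 2
data bytes 27, size 28 → padding 1

1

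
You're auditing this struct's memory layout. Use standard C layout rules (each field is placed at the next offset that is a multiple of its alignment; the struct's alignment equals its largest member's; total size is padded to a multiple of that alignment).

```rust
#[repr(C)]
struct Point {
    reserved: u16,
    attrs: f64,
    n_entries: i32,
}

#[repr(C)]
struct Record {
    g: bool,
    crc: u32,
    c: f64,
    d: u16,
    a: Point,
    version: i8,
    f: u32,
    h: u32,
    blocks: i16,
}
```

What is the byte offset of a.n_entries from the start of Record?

40

Point: reserved at 0 (size 2, align 2) → ends 2; pad 6 to align 8 for attrs; attrs at 8 (size 8, align 8) → ends 16; n_entries at 16 (size 4, align 4) → ends 20; tail pad 4 to reach multiple of 8; total 24 bytes, alignment 8
g at 0 (size 1, align 1) → ends 1
pad 3 to align 4 for crc
crc at 4 (size 4, align 4) → ends 8
c at 8 (size 8, align 8) → ends 16
d at 16 (size 2, align 2) → ends 18
pad 6 to align 8 for a
a at 24 (size 24, align 8) → ends 48
within Point: n_entries at 16
24 + 16 = 40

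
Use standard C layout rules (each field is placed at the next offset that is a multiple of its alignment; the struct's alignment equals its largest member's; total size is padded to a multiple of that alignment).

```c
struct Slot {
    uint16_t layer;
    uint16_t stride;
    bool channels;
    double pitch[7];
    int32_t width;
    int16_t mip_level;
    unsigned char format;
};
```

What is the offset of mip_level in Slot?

layer at 0 (size 2, align 2) → ends 2
stride at 2 (size 2, align 2) → ends 4
channels at 4 (size 1, align 1) → ends 5
pad 3 to align 8 for pitch
pitch at 8 (size 56, align 8) → ends 64
width at 64 (size 4, align 4) → ends 68
mip_level at 68 (size 2, align 2) → ends 70

68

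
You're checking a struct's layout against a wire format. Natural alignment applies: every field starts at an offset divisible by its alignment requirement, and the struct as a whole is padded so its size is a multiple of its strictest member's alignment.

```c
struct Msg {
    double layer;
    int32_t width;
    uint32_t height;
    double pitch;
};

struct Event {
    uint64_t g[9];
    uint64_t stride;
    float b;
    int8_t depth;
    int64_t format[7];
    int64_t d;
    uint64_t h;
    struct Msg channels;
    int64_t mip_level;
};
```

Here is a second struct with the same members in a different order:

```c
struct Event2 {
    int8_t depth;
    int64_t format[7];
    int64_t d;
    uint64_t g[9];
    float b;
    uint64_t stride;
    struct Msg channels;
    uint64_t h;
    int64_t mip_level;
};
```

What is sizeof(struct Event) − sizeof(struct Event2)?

Msg: @0: layer [8B, align 8] → 8; @8: width [4B, align 4] → 12; @12: height [4B, align 4] → 16; @16: pitch [8B, align 8] → 24; size 24, align 8
@0: g [72B, align 8] → 72
@72: stride [8B, align 8] → 80
@80: b [4B, align 4] → 84
@84: depth [1B, align 1] → 85
+3 pad (align 8)
@88: format [56B, align 8] → 144
@144: d [8B, align 8] → 152
@152: h [8B, align 8] → 160
@160: channels [24B, align 8] → 184
@184: mip_level [8B, align 8] → 192
size 192, align 8
— Event2 —
@0: depth [1B, align 1] → 1
+7 pad (align 8)
@8: format [56B, align 8] → 64
@64: d [8B, align 8] → 72
@72: g [72B, align 8] → 144
@144: b [4B, align 4] → 148
+4 pad (align 8)
@152: stride [8B, align 8] → 160
@160: channels [24B, align 8] → 184
@184: h [8B, align 8] → 192
@192: mip_level [8B, align 8] → 200
size 200, align 8
192 − 200 = -8

-8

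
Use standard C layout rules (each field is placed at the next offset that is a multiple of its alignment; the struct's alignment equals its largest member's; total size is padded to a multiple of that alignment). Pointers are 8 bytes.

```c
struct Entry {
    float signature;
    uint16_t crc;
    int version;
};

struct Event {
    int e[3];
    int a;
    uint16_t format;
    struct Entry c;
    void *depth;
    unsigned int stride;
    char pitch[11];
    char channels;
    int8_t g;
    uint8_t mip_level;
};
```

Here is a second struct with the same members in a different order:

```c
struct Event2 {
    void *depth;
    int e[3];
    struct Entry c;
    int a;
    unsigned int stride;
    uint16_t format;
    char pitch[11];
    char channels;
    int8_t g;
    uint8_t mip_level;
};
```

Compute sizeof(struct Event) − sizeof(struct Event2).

Entry: signature at 0 (size 4, align 4) → ends 4; crc at 4 (size 2, align 2) → ends 6; pad 2 to align 4 for version; version at 8 (size 4, align 4) → ends 12; total 12 bytes, alignment 4
e at 0 (size 12, align 4) → ends 12
a at 12 (size 4, align 4) → ends 16
format at 16 (size 2, align 2) → ends 18
pad 2 to align 4 for c
c at 20 (size 12, align 4) → ends 32
depth at 32 (size 8, align 8) → ends 40
stride at 40 (size 4, align 4) → ends 44
pitch at 44 (size 11, align 1) → ends 55
channels at 55 (size 1, align 1) → ends 56
g at 56 (size 1, align 1) → ends 57
mip_level at 57 (size 1, align 1) → ends 58
tail pad 6 to reach multiple of 8
total 64 bytes, alignment 8
— Event2 —
depth at 0 (size 8, align 8) → ends 8
e at 8 (size 12, align 4) → ends 20
c at 20 (size 12, align 4) → ends 32
a at 32 (size 4, align 4) → ends 36
stride at 36 (size 4, align 4) → ends 40
format at 40 (size 2, align 2) → ends 42
pitch at 42 (size 11, align 1) → ends 53
channels at 53 (size 1, align 1) → ends 54
g at 54 (size 1, align 1) → ends 55
mip_level at 55 (size 1, align 1) → ends 56
total 56 bytes, alignment 8
64 − 56 = 8

8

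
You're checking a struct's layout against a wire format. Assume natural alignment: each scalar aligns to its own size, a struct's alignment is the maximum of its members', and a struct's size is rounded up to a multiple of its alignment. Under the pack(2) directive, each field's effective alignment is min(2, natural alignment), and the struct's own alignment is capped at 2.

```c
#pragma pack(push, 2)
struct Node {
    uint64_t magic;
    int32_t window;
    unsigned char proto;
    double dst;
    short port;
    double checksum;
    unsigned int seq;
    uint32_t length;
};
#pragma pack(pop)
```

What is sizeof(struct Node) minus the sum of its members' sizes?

0..8  magic  (8B, 2-aligned)
8..12  window  (4B, 2-aligned)
12..13  proto  (1B, 1-aligned)
13..14  -- padding (1B)
14..22  dst  (8B, 2-aligned)
22..24  port  (2B, 2-aligned)
24..32  checksum  (8B, 2-aligned)
32..36  seq  (4B, 2-aligned)
36..40  length  (4B, 2-aligned)
sizeof = 40, alignof = 2
data bytes 39, size 40 → padding 1

1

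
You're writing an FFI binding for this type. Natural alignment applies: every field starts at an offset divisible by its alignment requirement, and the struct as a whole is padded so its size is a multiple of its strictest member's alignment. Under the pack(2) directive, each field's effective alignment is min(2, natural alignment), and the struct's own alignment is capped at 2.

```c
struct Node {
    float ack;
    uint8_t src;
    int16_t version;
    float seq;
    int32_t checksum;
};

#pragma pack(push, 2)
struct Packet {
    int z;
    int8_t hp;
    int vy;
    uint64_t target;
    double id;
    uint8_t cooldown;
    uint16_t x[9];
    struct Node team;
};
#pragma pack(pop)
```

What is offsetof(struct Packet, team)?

46

Node: @0: ack [4B, align 4] → 4; @4: src [1B, align 1] → 5; +1 pad (align 2); @6: version [2B, align 2] → 8; @8: seq [4B, align 4] → 12; @12: checksum [4B, align 4] → 16; size 16, align 4
@0: z [4B, align 2] → 4
@4: hp [1B, align 1] → 5
+1 pad (align 2)
@6: vy [4B, align 2] → 10
@10: target [8B, align 2] → 18
@18: id [8B, align 2] → 26
@26: cooldown [1B, align 1] → 27
+1 pad (align 2)
@28: x [18B, align 2] → 46
@46: team [16B, align 2] → 62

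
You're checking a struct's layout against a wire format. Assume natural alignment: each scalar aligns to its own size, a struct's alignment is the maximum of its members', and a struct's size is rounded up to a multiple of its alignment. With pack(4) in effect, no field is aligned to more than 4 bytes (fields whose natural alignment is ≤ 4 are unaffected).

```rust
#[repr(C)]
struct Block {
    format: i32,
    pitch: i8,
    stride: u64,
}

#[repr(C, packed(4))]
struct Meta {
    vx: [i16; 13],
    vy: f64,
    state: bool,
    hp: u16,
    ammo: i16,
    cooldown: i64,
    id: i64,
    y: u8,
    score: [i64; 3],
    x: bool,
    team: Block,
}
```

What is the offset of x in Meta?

Block: 0..4  format  (4B, 4-aligned); 4..5  pitch  (1B, 1-aligned); 5..8  -- padding (3B); 8..16  stride  (8B, 8-aligned); sizeof = 16, alignof = 8
0..26  vx  (26B, 2-aligned)
26..28  -- padding (2B)
28..36  vy  (8B, 4-aligned)
36..37  state  (1B, 1-aligned)
37..38  -- padding (1B)
38..40  hp  (2B, 2-aligned)
40..42  ammo  (2B, 2-aligned)
42..44  -- padding (2B)
44..52  cooldown  (8B, 4-aligned)
52..60  id  (8B, 4-aligned)
60..61  y  (1B, 1-aligned)
61..64  -- padding (3B)
64..88  score  (24B, 4-aligned)
88..89  x  (1B, 1-aligned)

88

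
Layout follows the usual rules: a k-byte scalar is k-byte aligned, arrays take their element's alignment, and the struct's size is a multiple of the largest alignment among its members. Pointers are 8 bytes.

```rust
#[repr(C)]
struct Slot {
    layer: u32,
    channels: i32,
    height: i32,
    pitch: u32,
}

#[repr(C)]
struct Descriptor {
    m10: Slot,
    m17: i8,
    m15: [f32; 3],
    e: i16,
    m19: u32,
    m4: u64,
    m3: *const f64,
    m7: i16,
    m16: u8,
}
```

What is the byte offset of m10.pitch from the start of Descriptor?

12

Slot: @0: layer [4B, align 4] → 4; @4: channels [4B, align 4] → 8; @8: height [4B, align 4] → 12; @12: pitch [4B, align 4] → 16; size 16, align 4
@0: m10 [16B, align 4] → 16
within Slot: pitch at 12
0 + 12 = 12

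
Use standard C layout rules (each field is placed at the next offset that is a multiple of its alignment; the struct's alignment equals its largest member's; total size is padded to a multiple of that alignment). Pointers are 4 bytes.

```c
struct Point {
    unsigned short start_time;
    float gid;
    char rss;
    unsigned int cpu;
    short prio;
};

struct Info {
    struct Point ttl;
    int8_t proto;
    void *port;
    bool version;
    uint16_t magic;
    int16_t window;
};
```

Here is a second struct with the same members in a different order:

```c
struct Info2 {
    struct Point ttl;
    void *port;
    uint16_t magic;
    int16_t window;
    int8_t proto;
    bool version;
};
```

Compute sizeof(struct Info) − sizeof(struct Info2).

Point: @0: start_time [2B, align 2] → 2; +2 pad (align 4); @4: gid [4B, align 4] → 8; @8: rss [1B, align 1] → 9; +3 pad (align 4); @12: cpu [4B, align 4] → 16; @16: prio [2B, align 2] → 18; +2 tail pad (align 4); size 20, align 4
@0: ttl [20B, align 4] → 20
@20: proto [1B, align 1] → 21
+3 pad (align 4)
@24: port [4B, align 4] → 28
@28: version [1B, align 1] → 29
+1 pad (align 2)
@30: magic [2B, align 2] → 32
@32: window [2B, align 2] → 34
+2 tail pad (align 4)
size 36, align 4
— Info2 —
@0: ttl [20B, align 4] → 20
@20: port [4B, align 4] → 24
@24: magic [2B, align 2] → 26
@26: window [2B, align 2] → 28
@28: proto [1B, align 1] → 29
@29: version [1B, align 1] → 30
+2 tail pad (align 4)
size 32, align 4
36 − 32 = 4

4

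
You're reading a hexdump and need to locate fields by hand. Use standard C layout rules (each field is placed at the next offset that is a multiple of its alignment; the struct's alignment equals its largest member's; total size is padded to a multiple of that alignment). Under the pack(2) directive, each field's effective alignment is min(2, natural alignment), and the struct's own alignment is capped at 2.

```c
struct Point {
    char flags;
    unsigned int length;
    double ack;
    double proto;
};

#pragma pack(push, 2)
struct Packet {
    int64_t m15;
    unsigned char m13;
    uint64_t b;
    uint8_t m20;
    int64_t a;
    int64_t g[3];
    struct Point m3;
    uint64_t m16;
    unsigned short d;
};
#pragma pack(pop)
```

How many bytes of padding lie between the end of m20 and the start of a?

1

Point: flags at 0 (size 1, align 1) → ends 1; pad 3 to align 4 for length; length at 4 (size 4, align 4) → ends 8; ack at 8 (size 8, align 8) → ends 16; proto at 16 (size 8, align 8) → ends 24; total 24 bytes, alignment 8
m15 at 0 (size 8, align 2) → ends 8
m13 at 8 (size 1, align 1) → ends 9
pad 1 to align 2 for b
b at 10 (size 8, align 2) → ends 18
m20 at 18 (size 1, align 1) → ends 19
pad 1 to align 2 for a
a at 20 (size 8, align 2) → ends 28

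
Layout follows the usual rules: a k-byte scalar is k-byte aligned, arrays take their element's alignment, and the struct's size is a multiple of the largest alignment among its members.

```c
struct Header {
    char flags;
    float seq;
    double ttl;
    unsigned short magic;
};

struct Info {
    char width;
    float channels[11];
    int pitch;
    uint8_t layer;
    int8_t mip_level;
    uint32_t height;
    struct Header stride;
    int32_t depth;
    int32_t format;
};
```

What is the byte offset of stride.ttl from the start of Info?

Header: flags at 0 (size 1, align 1) → ends 1; pad 3 to align 4 for seq; seq at 4 (size 4, align 4) → ends 8; ttl at 8 (size 8, align 8) → ends 16; magic at 16 (size 2, align 2) → ends 18; tail pad 6 to reach multiple of 8; total 24 bytes, alignment 8
width at 0 (size 1, align 1) → ends 1
pad 3 to align 4 for channels
channels at 4 (size 44, align 4) → ends 48
pitch at 48 (size 4, align 4) → ends 52
layer at 52 (size 1, align 1) → ends 53
mip_level at 53 (size 1, align 1) → ends 54
pad 2 to align 4 for height
height at 56 (size 4, align 4) → ends 60
pad 4 to align 8 for stride
stride at 64 (size 24, align 8) → ends 88
within Header: ttl at 8
64 + 8 = 72

72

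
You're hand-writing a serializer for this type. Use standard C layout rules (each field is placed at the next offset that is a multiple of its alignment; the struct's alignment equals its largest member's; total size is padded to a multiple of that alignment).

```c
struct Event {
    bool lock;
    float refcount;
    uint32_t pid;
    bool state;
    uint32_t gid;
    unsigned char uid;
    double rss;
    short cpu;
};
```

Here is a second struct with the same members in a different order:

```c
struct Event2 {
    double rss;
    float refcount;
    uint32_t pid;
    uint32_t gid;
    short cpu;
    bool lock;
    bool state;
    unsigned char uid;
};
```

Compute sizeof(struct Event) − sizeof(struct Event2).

8

@0: lock [1B, align 1] → 1
+3 pad (align 4)
@4: refcount [4B, align 4] → 8
@8: pid [4B, align 4] → 12
@12: state [1B, align 1] → 13
+3 pad (align 4)
@16: gid [4B, align 4] → 20
@20: uid [1B, align 1] → 21
+3 pad (align 8)
@24: rss [8B, align 8] → 32
@32: cpu [2B, align 2] → 34
+6 tail pad (align 8)
size 40, align 8
— Event2 —
@0: rss [8B, align 8] → 8
@8: refcount [4B, align 4] → 12
@12: pid [4B, align 4] → 16
@16: gid [4B, align 4] → 20
@20: cpu [2B, align 2] → 22
@22: lock [1B, align 1] → 23
@23: state [1B, align 1] → 24
@24: uid [1B, align 1] → 25
+7 tail pad (align 8)
size 32, align 8
40 − 32 = 8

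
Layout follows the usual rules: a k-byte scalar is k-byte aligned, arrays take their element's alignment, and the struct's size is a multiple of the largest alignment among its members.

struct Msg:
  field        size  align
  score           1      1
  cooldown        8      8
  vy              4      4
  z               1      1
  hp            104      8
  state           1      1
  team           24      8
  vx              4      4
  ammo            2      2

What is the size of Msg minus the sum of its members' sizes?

@0: score [1B, align 1] → 1
+7 pad (align 8)
@8: cooldown [8B, align 8] → 16
@16: vy [4B, align 4] → 20
@20: z [1B, align 1] → 21
+3 pad (align 8)
@24: hp [104B, align 8] → 128
@128: state [1B, align 1] → 129
+7 pad (align 8)
@136: team [24B, align 8] → 160
@160: vx [4B, align 4] → 164
@164: ammo [2B, align 2] → 166
+2 tail pad (align 8)
size 168, align 8
data bytes 149, size 168 → padding 19

19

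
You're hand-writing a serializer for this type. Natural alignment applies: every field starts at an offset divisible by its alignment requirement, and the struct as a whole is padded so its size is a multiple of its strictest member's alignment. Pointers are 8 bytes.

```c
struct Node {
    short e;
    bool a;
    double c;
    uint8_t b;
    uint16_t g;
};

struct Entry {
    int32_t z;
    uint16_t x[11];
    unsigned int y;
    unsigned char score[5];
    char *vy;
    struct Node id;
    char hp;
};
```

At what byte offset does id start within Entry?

Node: e at 0 (size 2, align 2) → ends 2; a at 2 (size 1, align 1) → ends 3; pad 5 to align 8 for c; c at 8 (size 8, align 8) → ends 16; b at 16 (size 1, align 1) → ends 17; pad 1 to align 2 for g; g at 18 (size 2, align 2) → ends 20; tail pad 4 to reach multiple of 8; total 24 bytes, alignment 8
z at 0 (size 4, align 4) → ends 4
x at 4 (size 22, align 2) → ends 26
pad 2 to align 4 for y
y at 28 (size 4, align 4) → ends 32
score at 32 (size 5, align 1) → ends 37
pad 3 to align 8 for vy
vy at 40 (size 8, align 8) → ends 48
id at 48 (size 24, align 8) → ends 72

48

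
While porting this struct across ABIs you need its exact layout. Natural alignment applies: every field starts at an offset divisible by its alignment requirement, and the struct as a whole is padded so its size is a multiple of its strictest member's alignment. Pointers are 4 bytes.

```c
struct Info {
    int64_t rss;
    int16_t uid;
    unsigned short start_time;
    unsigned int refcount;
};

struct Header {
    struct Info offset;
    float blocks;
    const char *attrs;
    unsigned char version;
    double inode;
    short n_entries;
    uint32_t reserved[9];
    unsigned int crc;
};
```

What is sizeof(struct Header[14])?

1232

Info: rss at 0 (size 8, align 8) → ends 8; uid at 8 (size 2, align 2) → ends 10; start_time at 10 (size 2, align 2) → ends 12; refcount at 12 (size 4, align 4) → ends 16; total 16 bytes, alignment 8
offset at 0 (size 16, align 8) → ends 16
blocks at 16 (size 4, align 4) → ends 20
attrs at 20 (size 4, align 4) → ends 24
version at 24 (size 1, align 1) → ends 25
pad 7 to align 8 for inode
inode at 32 (size 8, align 8) → ends 40
n_entries at 40 (size 2, align 2) → ends 42
pad 2 to align 4 for reserved
reserved at 44 (size 36, align 4) → ends 80
crc at 80 (size 4, align 4) → ends 84
tail pad 4 to reach multiple of 8
total 88 bytes, alignment 8
array of 14: 14 × 88 = 1232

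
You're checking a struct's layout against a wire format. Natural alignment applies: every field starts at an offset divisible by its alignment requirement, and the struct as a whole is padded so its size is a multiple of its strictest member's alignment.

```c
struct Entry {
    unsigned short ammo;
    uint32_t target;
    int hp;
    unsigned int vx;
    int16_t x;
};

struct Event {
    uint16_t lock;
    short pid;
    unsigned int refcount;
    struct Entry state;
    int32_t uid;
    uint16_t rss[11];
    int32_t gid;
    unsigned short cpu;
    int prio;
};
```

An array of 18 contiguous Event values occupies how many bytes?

1224

Entry: 0..2  ammo  (2B, 2-aligned); 2..4  -- padding (2B); 4..8  target  (4B, 4-aligned); 8..12  hp  (4B, 4-aligned); 12..16  vx  (4B, 4-aligned); 16..18  x  (2B, 2-aligned); 18..20  -- tail padding (2B); sizeof = 20, alignof = 4
0..2  lock  (2B, 2-aligned)
2..4  pid  (2B, 2-aligned)
4..8  refcount  (4B, 4-aligned)
8..28  state  (20B, 4-aligned)
28..32  uid  (4B, 4-aligned)
32..54  rss  (22B, 2-aligned)
54..56  -- padding (2B)
56..60  gid  (4B, 4-aligned)
60..62  cpu  (2B, 2-aligned)
62..64  -- padding (2B)
64..68  prio  (4B, 4-aligned)
sizeof = 68, alignof = 4
array of 18: 18 × 68 = 1224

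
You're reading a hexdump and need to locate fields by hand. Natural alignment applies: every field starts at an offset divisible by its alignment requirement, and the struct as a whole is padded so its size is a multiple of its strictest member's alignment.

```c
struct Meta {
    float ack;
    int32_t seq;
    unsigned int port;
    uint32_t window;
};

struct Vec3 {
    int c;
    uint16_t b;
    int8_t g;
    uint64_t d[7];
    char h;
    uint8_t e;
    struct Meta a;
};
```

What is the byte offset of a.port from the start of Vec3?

76

Meta: @0: ack [4B, align 4] → 4; @4: seq [4B, align 4] → 8; @8: port [4B, align 4] → 12; @12: window [4B, align 4] → 16; size 16, align 4
@0: c [4B, align 4] → 4
@4: b [2B, align 2] → 6
@6: g [1B, align 1] → 7
+1 pad (align 8)
@8: d [56B, align 8] → 64
@64: h [1B, align 1] → 65
@65: e [1B, align 1] → 66
+2 pad (align 4)
@68: a [16B, align 4] → 84
within Meta: port at 8
68 + 8 = 76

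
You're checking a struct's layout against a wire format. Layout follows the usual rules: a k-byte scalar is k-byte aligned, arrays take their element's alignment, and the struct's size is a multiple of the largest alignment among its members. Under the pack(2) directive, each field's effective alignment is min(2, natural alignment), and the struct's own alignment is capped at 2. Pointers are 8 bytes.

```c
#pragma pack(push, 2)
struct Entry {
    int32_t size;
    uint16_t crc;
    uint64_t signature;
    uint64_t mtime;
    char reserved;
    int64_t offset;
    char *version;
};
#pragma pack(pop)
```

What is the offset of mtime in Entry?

14

0..4  size  (4B, 2-aligned)
4..6  crc  (2B, 2-aligned)
6..14  signature  (8B, 2-aligned)
14..22  mtime  (8B, 2-aligned)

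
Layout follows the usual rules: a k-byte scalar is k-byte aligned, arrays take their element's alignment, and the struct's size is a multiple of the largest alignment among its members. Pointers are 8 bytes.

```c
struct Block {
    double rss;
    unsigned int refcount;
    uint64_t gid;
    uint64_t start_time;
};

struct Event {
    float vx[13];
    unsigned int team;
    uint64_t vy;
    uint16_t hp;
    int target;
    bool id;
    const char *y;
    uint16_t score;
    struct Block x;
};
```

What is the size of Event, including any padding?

Block: rss at 0 (size 8, align 8) → ends 8; refcount at 8 (size 4, align 4) → ends 12; pad 4 to align 8 for gid; gid at 16 (size 8, align 8) → ends 24; start_time at 24 (size 8, align 8) → ends 32; total 32 bytes, alignment 8
vx at 0 (size 52, align 4) → ends 52
team at 52 (size 4, align 4) → ends 56
vy at 56 (size 8, align 8) → ends 64
hp at 64 (size 2, align 2) → ends 66
pad 2 to align 4 for target
target at 68 (size 4, align 4) → ends 72
id at 72 (size 1, align 1) → ends 73
pad 7 to align 8 for y
y at 80 (size 8, align 8) → ends 88
score at 88 (size 2, align 2) → ends 90
pad 6 to align 8 for x
x at 96 (size 32, align 8) → ends 128
total 128 bytes, alignment 8

128 bytes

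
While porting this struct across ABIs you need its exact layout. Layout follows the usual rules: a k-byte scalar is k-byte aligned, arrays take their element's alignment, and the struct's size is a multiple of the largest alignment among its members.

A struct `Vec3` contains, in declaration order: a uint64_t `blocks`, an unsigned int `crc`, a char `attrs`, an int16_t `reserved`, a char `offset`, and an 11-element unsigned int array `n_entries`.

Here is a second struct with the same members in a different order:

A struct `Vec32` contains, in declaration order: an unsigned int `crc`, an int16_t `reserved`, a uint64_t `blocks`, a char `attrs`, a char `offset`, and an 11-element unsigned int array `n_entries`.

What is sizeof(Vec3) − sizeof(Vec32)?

0

0..8  blocks  (8B, 8-aligned)
8..12  crc  (4B, 4-aligned)
12..13  attrs  (1B, 1-aligned)
13..14  -- padding (1B)
14..16  reserved  (2B, 2-aligned)
16..17  offset  (1B, 1-aligned)
17..20  -- padding (3B)
20..64  n_entries  (44B, 4-aligned)
sizeof = 64, alignof = 8
— Vec32 —
0..4  crc  (4B, 4-aligned)
4..6  reserved  (2B, 2-aligned)
6..8  -- padding (2B)
8..16  blocks  (8B, 8-aligned)
16..17  attrs  (1B, 1-aligned)
17..18  offset  (1B, 1-aligned)
18..20  -- padding (2B)
20..64  n_entries  (44B, 4-aligned)
sizeof = 64, alignof = 8
64 − 64 = 0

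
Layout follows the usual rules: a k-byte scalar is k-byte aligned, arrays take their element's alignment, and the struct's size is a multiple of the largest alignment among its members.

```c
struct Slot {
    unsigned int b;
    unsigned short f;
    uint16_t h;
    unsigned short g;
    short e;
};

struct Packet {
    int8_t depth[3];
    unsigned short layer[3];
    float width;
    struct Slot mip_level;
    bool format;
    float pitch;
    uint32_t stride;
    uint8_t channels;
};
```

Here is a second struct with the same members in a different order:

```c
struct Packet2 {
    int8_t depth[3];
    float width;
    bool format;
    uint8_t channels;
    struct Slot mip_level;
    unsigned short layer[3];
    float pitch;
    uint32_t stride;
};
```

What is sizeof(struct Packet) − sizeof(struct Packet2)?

4

Slot: 0..4  b  (4B, 4-aligned); 4..6  f  (2B, 2-aligned); 6..8  h  (2B, 2-aligned); 8..10  g  (2B, 2-aligned); 10..12  e  (2B, 2-aligned); sizeof = 12, alignof = 4
0..3  depth  (3B, 1-aligned)
3..4  -- padding (1B)
4..10  layer  (6B, 2-aligned)
10..12  -- padding (2B)
12..16  width  (4B, 4-aligned)
16..28  mip_level  (12B, 4-aligned)
28..29  format  (1B, 1-aligned)
29..32  -- padding (3B)
32..36  pitch  (4B, 4-aligned)
36..40  stride  (4B, 4-aligned)
40..41  channels  (1B, 1-aligned)
41..44  -- tail padding (3B)
sizeof = 44, alignof = 4
— Packet2 —
0..3  depth  (3B, 1-aligned)
3..4  -- padding (1B)
4..8  width  (4B, 4-aligned)
8..9  format  (1B, 1-aligned)
9..10  channels  (1B, 1-aligned)
10..12  -- padding (2B)
12..24  mip_level  (12B, 4-aligned)
24..30  layer  (6B, 2-aligned)
30..32  -- padding (2B)
32..36  pitch  (4B, 4-aligned)
36..40  stride  (4B, 4-aligned)
sizeof = 40, alignof = 4
44 − 40 = 4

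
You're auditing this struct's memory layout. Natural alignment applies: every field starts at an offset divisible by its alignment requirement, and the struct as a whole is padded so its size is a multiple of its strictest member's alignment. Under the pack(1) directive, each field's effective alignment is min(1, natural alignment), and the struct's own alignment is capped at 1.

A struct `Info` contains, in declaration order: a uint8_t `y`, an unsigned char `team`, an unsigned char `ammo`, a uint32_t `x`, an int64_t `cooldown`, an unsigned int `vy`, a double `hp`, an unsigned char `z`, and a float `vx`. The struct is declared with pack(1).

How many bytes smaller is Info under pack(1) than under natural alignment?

natural layout:
  @0: y [1B, align 1] → 1
  @1: team [1B, align 1] → 2
  @2: ammo [1B, align 1] → 3
  +1 pad (align 4)
  @4: x [4B, align 4] → 8
  @8: cooldown [8B, align 8] → 16
  @16: vy [4B, align 4] → 20
  +4 pad (align 8)
  @24: hp [8B, align 8] → 32
  @32: z [1B, align 1] → 33
  +3 pad (align 4)
  @36: vx [4B, align 4] → 40
  size 40, align 8
packed(1) layout:
  @0: y [1B, align 1] → 1
  @1: team [1B, align 1] → 2
  @2: ammo [1B, align 1] → 3
  @3: x [4B, align 1] → 7
  @7: cooldown [8B, align 1] → 15
  @15: vy [4B, align 1] → 19
  @19: hp [8B, align 1] → 27
  @27: z [1B, align 1] → 28
  @28: vx [4B, align 1] → 32
  size 32, align 1
40 − 32 = 8

8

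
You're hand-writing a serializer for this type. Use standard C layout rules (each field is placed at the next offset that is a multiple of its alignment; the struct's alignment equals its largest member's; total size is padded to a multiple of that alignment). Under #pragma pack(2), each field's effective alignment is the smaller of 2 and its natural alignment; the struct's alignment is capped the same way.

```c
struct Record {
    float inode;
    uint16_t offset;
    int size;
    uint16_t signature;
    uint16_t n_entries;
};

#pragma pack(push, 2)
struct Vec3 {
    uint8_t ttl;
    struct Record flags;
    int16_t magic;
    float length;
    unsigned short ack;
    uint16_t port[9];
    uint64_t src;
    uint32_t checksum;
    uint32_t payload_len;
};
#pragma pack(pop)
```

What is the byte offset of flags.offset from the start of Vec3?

6

Record: inode at 0 (size 4, align 4) → ends 4; offset at 4 (size 2, align 2) → ends 6; pad 2 to align 4 for size; size at 8 (size 4, align 4) → ends 12; signature at 12 (size 2, align 2) → ends 14; n_entries at 14 (size 2, align 2) → ends 16; total 16 bytes, alignment 4
ttl at 0 (size 1, align 1) → ends 1
pad 1 to align 2 for flags
flags at 2 (size 16, align 2) → ends 18
within Record: offset at 4
2 + 4 = 6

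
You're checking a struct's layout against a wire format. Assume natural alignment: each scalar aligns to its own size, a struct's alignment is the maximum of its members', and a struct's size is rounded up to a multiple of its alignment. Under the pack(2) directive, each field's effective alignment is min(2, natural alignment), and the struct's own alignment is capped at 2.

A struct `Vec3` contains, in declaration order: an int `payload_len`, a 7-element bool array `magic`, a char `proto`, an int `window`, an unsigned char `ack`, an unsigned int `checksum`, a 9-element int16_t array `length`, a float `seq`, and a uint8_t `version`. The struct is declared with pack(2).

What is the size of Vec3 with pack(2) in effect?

46

@0: payload_len [4B, align 2] → 4
@4: magic [7B, align 1] → 11
@11: proto [1B, align 1] → 12
@12: window [4B, align 2] → 16
@16: ack [1B, align 1] → 17
+1 pad (align 2)
@18: checksum [4B, align 2] → 22
@22: length [18B, align 2] → 40
@40: seq [4B, align 2] → 44
@44: version [1B, align 1] → 45
+1 tail pad (align 2)
size 46, align 2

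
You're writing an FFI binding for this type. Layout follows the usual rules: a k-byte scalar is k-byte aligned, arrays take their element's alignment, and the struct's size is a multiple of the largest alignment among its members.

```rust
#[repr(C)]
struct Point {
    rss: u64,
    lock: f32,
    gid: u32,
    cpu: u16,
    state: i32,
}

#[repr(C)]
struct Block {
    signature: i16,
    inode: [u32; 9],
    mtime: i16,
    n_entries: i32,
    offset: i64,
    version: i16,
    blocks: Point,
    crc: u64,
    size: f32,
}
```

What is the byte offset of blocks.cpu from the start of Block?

80

Point: @0: rss [8B, align 8] → 8; @8: lock [4B, align 4] → 12; @12: gid [4B, align 4] → 16; @16: cpu [2B, align 2] → 18; +2 pad (align 4); @20: state [4B, align 4] → 24; size 24, align 8
@0: signature [2B, align 2] → 2
+2 pad (align 4)
@4: inode [36B, align 4] → 40
@40: mtime [2B, align 2] → 42
+2 pad (align 4)
@44: n_entries [4B, align 4] → 48
@48: offset [8B, align 8] → 56
@56: version [2B, align 2] → 58
+6 pad (align 8)
@64: blocks [24B, align 8] → 88
within Point: cpu at 16
64 + 16 = 80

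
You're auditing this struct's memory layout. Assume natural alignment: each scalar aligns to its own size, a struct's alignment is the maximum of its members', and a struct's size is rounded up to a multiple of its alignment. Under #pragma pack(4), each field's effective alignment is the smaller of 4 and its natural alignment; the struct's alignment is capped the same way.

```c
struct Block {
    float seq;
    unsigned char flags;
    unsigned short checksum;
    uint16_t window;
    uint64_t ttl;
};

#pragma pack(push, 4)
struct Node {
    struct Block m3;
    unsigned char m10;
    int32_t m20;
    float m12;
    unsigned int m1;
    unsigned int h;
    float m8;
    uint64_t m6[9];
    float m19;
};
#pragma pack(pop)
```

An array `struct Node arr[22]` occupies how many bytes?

2728

Block: @0: seq [4B, align 4] → 4; @4: flags [1B, align 1] → 5; +1 pad (align 2); @6: checksum [2B, align 2] → 8; @8: window [2B, align 2] → 10; +6 pad (align 8); @16: ttl [8B, align 8] → 24; size 24, align 8
@0: m3 [24B, align 4] → 24
@24: m10 [1B, align 1] → 25
+3 pad (align 4)
@28: m20 [4B, align 4] → 32
@32: m12 [4B, align 4] → 36
@36: m1 [4B, align 4] → 40
@40: h [4B, align 4] → 44
@44: m8 [4B, align 4] → 48
@48: m6 [72B, align 4] → 120
@120: m19 [4B, align 4] → 124
size 124, align 4
array of 22: 22 × 124 = 2728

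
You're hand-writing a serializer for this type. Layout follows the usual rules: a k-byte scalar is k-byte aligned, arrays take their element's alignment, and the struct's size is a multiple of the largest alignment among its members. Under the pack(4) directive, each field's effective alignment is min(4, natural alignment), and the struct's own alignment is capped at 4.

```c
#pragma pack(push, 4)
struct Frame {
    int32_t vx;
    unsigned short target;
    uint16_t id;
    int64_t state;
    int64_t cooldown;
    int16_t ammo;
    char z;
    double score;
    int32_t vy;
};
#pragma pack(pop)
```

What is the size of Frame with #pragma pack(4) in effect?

40

vx at 0 (size 4, align 4) → ends 4
target at 4 (size 2, align 2) → ends 6
id at 6 (size 2, align 2) → ends 8
state at 8 (size 8, align 4) → ends 16
cooldown at 16 (size 8, align 4) → ends 24
ammo at 24 (size 2, align 2) → ends 26
z at 26 (size 1, align 1) → ends 27
pad 1 to align 4 for score
score at 28 (size 8, align 4) → ends 36
vy at 36 (size 4, align 4) → ends 40
total 40 bytes, alignment 4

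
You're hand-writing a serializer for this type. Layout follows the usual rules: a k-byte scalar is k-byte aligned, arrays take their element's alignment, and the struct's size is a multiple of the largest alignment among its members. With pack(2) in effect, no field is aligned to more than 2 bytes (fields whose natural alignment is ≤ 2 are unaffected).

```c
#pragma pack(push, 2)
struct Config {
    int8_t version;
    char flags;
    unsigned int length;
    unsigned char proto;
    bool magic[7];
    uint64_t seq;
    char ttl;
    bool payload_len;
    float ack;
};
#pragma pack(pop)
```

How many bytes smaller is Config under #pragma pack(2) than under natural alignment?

natural layout:
  0..1  version  (1B, 1-aligned)
  1..2  flags  (1B, 1-aligned)
  2..4  -- padding (2B)
  4..8  length  (4B, 4-aligned)
  8..9  proto  (1B, 1-aligned)
  9..16  magic  (7B, 1-aligned)
  16..24  seq  (8B, 8-aligned)
  24..25  ttl  (1B, 1-aligned)
  25..26  payload_len  (1B, 1-aligned)
  26..28  -- padding (2B)
  28..32  ack  (4B, 4-aligned)
  sizeof = 32, alignof = 8
packed(2) layout:
  0..1  version  (1B, 1-aligned)
  1..2  flags  (1B, 1-aligned)
  2..6  length  (4B, 2-aligned)
  6..7  proto  (1B, 1-aligned)
  7..14  magic  (7B, 1-aligned)
  14..22  seq  (8B, 2-aligned)
  22..23  ttl  (1B, 1-aligned)
  23..24  payload_len  (1B, 1-aligned)
  24..28  ack  (4B, 2-aligned)
  sizeof = 28, alignof = 2
32 − 28 = 4

4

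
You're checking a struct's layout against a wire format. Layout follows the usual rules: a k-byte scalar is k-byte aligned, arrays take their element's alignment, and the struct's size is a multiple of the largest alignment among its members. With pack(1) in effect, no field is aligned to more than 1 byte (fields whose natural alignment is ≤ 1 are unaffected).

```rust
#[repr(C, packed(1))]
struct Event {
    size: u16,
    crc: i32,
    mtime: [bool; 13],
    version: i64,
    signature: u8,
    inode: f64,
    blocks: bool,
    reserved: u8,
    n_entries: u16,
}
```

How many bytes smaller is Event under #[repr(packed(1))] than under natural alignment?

16

natural layout:
  size at 0 (size 2, align 2) → ends 2
  pad 2 to align 4 for crc
  crc at 4 (size 4, align 4) → ends 8
  mtime at 8 (size 13, align 1) → ends 21
  pad 3 to align 8 for version
  version at 24 (size 8, align 8) → ends 32
  signature at 32 (size 1, align 1) → ends 33
  pad 7 to align 8 for inode
  inode at 40 (size 8, align 8) → ends 48
  blocks at 48 (size 1, align 1) → ends 49
  reserved at 49 (size 1, align 1) → ends 50
  n_entries at 50 (size 2, align 2) → ends 52
  tail pad 4 to reach multiple of 8
  total 56 bytes, alignment 8
packed(1) layout:
  size at 0 (size 2, align 1) → ends 2
  crc at 2 (size 4, align 1) → ends 6
  mtime at 6 (size 13, align 1) → ends 19
  version at 19 (size 8, align 1) → ends 27
  signature at 27 (size 1, align 1) → ends 28
  inode at 28 (size 8, align 1) → ends 36
  blocks at 36 (size 1, align 1) → ends 37
  reserved at 37 (size 1, align 1) → ends 38
  n_entries at 38 (size 2, align 1) → ends 40
  total 40 bytes, alignment 1
56 − 40 = 16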